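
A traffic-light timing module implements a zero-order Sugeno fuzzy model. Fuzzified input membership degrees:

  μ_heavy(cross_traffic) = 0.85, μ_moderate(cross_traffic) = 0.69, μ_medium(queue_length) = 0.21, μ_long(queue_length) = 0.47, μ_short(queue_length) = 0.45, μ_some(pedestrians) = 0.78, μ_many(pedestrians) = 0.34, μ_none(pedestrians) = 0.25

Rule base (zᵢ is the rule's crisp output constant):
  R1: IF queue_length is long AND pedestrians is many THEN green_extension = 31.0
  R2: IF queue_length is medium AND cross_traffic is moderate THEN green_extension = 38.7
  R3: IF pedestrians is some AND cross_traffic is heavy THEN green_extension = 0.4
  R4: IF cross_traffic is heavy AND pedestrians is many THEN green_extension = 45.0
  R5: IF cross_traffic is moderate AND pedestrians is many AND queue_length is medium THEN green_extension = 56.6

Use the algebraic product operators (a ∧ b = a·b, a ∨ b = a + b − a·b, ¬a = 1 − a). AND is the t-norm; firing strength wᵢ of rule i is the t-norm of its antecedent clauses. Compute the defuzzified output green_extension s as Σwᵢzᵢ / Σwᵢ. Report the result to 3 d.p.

R1 (z=31.0): long=0.47, many=0.34; AND[a·b] → w = 0.1598
R2 (z=38.7): medium=0.21, moderate=0.69; AND[a·b] → w = 0.1449
R3 (z=0.4): some=0.78, heavy=0.85; AND[a·b] → w = 0.6630
R4 (z=45.0): heavy=0.85, many=0.34; AND[a·b] → w = 0.2890
R5 (z=56.6): moderate=0.69, many=0.34, medium=0.21; AND[a·b] → w = 0.0493
Weighted average = (0.1598·31.0 + 0.1449·38.7 + 0.6630·0.4 + 0.2890·45.0 + 0.0493·56.6) / (0.1598 + 0.1449 + 0.6630 + 0.2890 + 0.0493)
  = 26.6201 / 1.3060 = 20.383

20.383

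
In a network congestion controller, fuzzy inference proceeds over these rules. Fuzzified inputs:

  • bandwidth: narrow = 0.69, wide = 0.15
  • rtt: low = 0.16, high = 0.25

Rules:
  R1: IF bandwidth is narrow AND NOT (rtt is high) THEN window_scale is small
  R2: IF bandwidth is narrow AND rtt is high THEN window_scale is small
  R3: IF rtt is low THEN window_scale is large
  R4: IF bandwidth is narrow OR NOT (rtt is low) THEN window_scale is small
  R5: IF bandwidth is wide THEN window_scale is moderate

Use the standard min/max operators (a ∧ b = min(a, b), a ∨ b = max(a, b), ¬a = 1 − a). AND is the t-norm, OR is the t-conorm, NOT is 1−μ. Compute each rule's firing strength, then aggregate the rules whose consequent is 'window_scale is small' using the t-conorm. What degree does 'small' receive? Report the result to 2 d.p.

0.84

R1: narrow=0.69, ¬high=1−0.25=0.75; AND[min(a, b)] → w = 0.69
R2: narrow=0.69, high=0.25; AND[min(a, b)] → w = 0.25
R3: low=0.16 → w = 0.16
R4: narrow=0.69, ¬low=1−0.16=0.84; OR[max(a, b)] → w = 0.84
R5: wide=0.15 → w = 0.15
Rules with consequent 'small': {R1, R2, R4} → strengths 0.69, 0.25, 0.84
Aggregate via t-conorm [max(a, b)]: 0.84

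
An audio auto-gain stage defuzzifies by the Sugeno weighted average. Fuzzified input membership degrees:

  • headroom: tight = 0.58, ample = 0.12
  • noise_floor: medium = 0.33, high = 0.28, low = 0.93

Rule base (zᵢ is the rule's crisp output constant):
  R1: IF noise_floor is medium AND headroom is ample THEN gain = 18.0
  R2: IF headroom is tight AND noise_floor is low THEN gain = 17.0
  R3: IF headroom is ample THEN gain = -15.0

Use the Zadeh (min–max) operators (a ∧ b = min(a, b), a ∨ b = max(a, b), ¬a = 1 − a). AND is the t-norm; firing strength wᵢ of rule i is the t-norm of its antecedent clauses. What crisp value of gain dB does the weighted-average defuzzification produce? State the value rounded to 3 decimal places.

R1 (z=18.0): medium=0.33, ample=0.12; AND[min(a, b)] → w = 0.12
R2 (z=17.0): tight=0.58, low=0.93; AND[min(a, b)] → w = 0.58
R3 (z=-15.0): ample=0.12 → w = 0.12
Weighted average = (0.12·18.0 + 0.58·17.0 + 0.12·-15.0) / (0.12 + 0.58 + 0.12)
  = 10.2200 / 0.8200 = 12.463

12.463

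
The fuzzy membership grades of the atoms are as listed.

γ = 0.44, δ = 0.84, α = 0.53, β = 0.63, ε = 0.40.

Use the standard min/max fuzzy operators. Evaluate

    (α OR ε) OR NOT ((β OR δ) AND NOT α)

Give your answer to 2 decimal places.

α OR ε = max(a, b) on (0.53, 0.40) = 0.53
β OR δ = max(a, b) on (0.63, 0.84) = 0.84
NOT α = 1 − 0.53 = 0.47
(β OR δ) AND NOT α = min(a, b) on (0.84, 0.47) = 0.47
NOT ((β OR δ) AND NOT α) = 1 − 0.47 = 0.53
(α OR ε) OR NOT ((β OR δ) AND NOT α) = max(a, b) on (0.53, 0.53) = 0.53

0.53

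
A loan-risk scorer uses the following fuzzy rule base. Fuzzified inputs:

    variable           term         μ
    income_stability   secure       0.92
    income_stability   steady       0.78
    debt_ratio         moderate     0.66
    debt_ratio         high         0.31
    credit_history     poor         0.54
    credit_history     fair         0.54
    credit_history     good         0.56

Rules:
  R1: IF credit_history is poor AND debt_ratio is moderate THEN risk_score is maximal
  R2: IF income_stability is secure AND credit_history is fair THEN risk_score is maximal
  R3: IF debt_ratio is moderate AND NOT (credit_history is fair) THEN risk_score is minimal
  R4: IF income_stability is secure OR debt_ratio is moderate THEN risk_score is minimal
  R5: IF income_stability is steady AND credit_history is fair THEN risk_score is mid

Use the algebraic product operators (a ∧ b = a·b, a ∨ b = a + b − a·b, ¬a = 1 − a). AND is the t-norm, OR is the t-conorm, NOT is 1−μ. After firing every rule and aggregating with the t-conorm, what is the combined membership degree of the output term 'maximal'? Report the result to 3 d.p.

R1: poor=0.54, moderate=0.66; AND[a·b] → w = 0.3564
R2: secure=0.92, fair=0.54; AND[a·b] → w = 0.4968
R3: moderate=0.66, ¬fair=1−0.54=0.46; AND[a·b] → w = 0.3036
R4: secure=0.92, moderate=0.66; OR[a + b − a·b] → w = 0.9728
R5: steady=0.78, fair=0.54; AND[a·b] → w = 0.4212
Rules with consequent 'maximal': {R1, R2} → strengths 0.3564, 0.4968
Aggregate via t-conorm [a + b − a·b]: 0.6761

0.676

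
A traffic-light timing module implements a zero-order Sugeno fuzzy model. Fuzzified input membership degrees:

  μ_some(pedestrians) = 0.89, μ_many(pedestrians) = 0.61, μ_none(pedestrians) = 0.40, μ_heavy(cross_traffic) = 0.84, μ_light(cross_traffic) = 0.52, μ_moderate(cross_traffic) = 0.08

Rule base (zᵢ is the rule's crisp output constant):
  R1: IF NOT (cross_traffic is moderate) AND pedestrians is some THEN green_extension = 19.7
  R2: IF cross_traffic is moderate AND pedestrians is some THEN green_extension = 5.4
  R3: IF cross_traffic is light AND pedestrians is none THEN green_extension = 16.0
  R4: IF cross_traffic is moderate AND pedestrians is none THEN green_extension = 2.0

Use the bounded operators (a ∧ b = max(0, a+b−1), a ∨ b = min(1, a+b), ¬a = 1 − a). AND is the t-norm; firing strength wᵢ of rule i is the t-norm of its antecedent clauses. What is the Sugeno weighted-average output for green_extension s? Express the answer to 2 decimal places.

19.70

R1 (z=19.7): ¬moderate=1−0.08=0.92, some=0.89; AND[max(0, a+b−1)] → w = 0.81
R2 (z=5.4): moderate=0.08, some=0.89; AND[max(0, a+b−1)] → w = 0.00
R3 (z=16.0): light=0.52, none=0.40; AND[max(0, a+b−1)] → w = 0.00
R4 (z=2.0): moderate=0.08, none=0.40; AND[max(0, a+b−1)] → w = 0.00
Weighted average = (0.81·19.7 + 0.00·5.4 + 0.00·16.0 + 0.00·2.0) / (0.81 + 0.00 + 0.00 + 0.00)
  = 15.9570 / 0.8100 = 19.70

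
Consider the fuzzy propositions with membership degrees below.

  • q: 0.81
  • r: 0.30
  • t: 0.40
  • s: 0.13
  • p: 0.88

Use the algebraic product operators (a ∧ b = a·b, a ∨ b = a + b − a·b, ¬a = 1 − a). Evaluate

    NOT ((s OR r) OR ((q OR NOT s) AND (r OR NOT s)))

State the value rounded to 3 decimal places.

s OR r = a + b − a·b on (0.1300, 0.3000) = 0.3910
NOT s = 1 − 0.1300 = 0.8700
q OR NOT s = a + b − a·b on (0.8100, 0.8700) = 0.9753
NOT s = 1 − 0.1300 = 0.8700
r OR NOT s = a + b − a·b on (0.3000, 0.8700) = 0.9090
(q OR NOT s) AND (r OR NOT s) = a·b on (0.9753, 0.9090) = 0.8865
(s OR r) OR ((q OR NOT s) AND (r OR NOT s)) = a + b − a·b on (0.3910, 0.8865) = 0.9309
NOT ((s OR r) OR ((q OR NOT s) AND (r OR NOT s))) = 1 − 0.9309 = 0.0691

0.069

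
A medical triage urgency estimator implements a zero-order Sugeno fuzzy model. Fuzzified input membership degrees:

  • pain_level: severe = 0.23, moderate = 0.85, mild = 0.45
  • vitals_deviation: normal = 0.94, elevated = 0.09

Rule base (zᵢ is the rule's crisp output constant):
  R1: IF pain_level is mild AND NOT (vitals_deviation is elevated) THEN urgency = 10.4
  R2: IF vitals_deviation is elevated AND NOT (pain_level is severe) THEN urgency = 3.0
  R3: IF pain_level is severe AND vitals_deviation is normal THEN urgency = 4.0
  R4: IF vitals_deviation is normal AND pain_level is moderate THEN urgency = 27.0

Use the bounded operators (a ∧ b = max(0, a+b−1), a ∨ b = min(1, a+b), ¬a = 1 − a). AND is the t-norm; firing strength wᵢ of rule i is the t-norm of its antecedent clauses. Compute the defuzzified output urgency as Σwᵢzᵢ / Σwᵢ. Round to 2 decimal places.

R1 (z=10.4): mild=0.45, ¬elevated=1−0.09=0.91; AND[max(0, a+b−1)] → w = 0.36
R2 (z=3.0): elevated=0.09, ¬severe=1−0.23=0.77; AND[max(0, a+b−1)] → w = 0.00
R3 (z=4.0): severe=0.23, normal=0.94; AND[max(0, a+b−1)] → w = 0.17
R4 (z=27.0): normal=0.94, moderate=0.85; AND[max(0, a+b−1)] → w = 0.79
Weighted average = (0.36·10.4 + 0.00·3.0 + 0.17·4.0 + 0.79·27.0) / (0.36 + 0.00 + 0.17 + 0.79)
  = 25.7540 / 1.3200 = 19.51

19.51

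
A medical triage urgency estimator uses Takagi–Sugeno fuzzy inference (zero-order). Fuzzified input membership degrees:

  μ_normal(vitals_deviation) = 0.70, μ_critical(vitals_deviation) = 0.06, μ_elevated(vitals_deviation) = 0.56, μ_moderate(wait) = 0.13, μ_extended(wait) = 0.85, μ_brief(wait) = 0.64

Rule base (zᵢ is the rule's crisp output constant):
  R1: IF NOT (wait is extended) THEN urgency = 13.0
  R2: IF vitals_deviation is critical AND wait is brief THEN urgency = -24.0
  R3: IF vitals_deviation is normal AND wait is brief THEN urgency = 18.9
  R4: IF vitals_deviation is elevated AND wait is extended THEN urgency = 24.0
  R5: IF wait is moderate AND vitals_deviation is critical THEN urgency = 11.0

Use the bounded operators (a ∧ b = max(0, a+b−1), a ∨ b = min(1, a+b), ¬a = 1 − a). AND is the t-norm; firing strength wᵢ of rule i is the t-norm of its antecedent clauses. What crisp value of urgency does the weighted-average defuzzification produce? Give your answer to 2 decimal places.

R1 (z=13.0): ¬extended=1−0.85=0.15 → w = 0.15
R2 (z=-24.0): critical=0.06, brief=0.64; AND[max(0, a+b−1)] → w = 0.00
R3 (z=18.9): normal=0.70, brief=0.64; AND[max(0, a+b−1)] → w = 0.34
R4 (z=24.0): elevated=0.56, extended=0.85; AND[max(0, a+b−1)] → w = 0.41
R5 (z=11.0): moderate=0.13, critical=0.06; AND[max(0, a+b−1)] → w = 0.00
Weighted average = (0.15·13.0 + 0.00·-24.0 + 0.34·18.9 + 0.41·24.0 + 0.00·11.0) / (0.15 + 0.00 + 0.34 + 0.41 + 0.00)
  = 18.2160 / 0.9000 = 20.24

20.24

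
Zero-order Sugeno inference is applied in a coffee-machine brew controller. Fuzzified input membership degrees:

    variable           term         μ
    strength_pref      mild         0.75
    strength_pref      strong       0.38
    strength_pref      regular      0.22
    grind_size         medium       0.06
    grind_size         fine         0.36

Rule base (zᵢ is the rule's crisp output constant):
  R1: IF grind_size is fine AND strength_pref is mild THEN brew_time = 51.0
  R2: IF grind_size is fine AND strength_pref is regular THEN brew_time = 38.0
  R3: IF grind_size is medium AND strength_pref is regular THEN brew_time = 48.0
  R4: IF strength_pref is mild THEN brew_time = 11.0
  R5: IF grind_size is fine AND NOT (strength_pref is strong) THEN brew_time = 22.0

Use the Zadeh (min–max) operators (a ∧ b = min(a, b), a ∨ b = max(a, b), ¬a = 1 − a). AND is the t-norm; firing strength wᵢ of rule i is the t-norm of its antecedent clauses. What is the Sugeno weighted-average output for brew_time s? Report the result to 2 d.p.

R1 (z=51.0): fine=0.36, mild=0.75; AND[min(a, b)] → w = 0.36
R2 (z=38.0): fine=0.36, regular=0.22; AND[min(a, b)] → w = 0.22
R3 (z=48.0): medium=0.06, regular=0.22; AND[min(a, b)] → w = 0.06
R4 (z=11.0): mild=0.75 → w = 0.75
R5 (z=22.0): fine=0.36, ¬strong=1−0.38=0.62; AND[min(a, b)] → w = 0.36
Weighted average = (0.36·51.0 + 0.22·38.0 + 0.06·48.0 + 0.75·11.0 + 0.36·22.0) / (0.36 + 0.22 + 0.06 + 0.75 + 0.36)
  = 45.7700 / 1.7500 = 26.15

26.15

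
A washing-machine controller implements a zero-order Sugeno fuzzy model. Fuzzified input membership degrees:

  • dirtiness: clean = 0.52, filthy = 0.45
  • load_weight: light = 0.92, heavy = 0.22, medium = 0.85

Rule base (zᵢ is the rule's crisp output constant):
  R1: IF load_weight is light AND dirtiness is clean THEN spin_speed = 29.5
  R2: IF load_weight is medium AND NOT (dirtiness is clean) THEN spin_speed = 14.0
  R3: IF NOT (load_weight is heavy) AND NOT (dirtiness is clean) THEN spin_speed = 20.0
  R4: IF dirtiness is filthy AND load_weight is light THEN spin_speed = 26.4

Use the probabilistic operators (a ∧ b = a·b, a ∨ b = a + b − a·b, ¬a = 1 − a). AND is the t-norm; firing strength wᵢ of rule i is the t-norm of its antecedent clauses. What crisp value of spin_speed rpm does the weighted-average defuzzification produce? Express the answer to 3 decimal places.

22.834

R1 (z=29.5): light=0.92, clean=0.52; AND[a·b] → w = 0.4784
R2 (z=14.0): medium=0.85, ¬clean=1−0.52=0.48; AND[a·b] → w = 0.4080
R3 (z=20.0): ¬heavy=1−0.22=0.78, ¬clean=1−0.52=0.48; AND[a·b] → w = 0.3744
R4 (z=26.4): filthy=0.45, light=0.92; AND[a·b] → w = 0.4140
Weighted average = (0.4784·29.5 + 0.4080·14.0 + 0.3744·20.0 + 0.4140·26.4) / (0.4784 + 0.4080 + 0.3744 + 0.4140)
  = 38.2424 / 1.6748 = 22.834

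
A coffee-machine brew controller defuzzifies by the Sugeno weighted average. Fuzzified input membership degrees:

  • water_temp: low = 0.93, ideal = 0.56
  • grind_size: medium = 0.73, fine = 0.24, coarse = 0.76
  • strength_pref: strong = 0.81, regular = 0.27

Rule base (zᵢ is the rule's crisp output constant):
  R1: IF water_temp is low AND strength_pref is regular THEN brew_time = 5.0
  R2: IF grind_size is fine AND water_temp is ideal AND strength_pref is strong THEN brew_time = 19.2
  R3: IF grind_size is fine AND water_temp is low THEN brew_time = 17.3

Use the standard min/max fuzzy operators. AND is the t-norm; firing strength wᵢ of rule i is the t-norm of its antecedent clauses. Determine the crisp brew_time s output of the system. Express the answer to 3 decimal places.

R1 (z=5.0): low=0.93, regular=0.27; AND[min(a, b)] → w = 0.27
R2 (z=19.2): fine=0.24, ideal=0.56, strong=0.81; AND[min(a, b)] → w = 0.24
R3 (z=17.3): fine=0.24, low=0.93; AND[min(a, b)] → w = 0.24
Weighted average = (0.27·5.0 + 0.24·19.2 + 0.24·17.3) / (0.27 + 0.24 + 0.24)
  = 10.1100 / 0.7500 = 13.480

13.480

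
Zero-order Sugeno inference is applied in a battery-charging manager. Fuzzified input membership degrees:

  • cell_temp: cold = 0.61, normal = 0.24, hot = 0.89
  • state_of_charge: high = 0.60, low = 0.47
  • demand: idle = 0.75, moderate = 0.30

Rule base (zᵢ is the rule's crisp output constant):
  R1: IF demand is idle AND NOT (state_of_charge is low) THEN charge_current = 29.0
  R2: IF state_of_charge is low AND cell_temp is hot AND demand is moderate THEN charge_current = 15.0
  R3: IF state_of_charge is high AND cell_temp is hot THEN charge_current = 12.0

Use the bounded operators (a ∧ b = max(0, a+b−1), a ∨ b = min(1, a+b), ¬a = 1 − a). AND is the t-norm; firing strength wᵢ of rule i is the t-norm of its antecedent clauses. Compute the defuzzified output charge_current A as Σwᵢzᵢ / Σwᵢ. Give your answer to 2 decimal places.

18.18

R1 (z=29.0): idle=0.75, ¬low=1−0.47=0.53; AND[max(0, a+b−1)] → w = 0.28
R2 (z=15.0): low=0.47, hot=0.89, moderate=0.30; AND[max(0, a+b−1)] → w = 0.00
R3 (z=12.0): high=0.60, hot=0.89; AND[max(0, a+b−1)] → w = 0.49
Weighted average = (0.28·29.0 + 0.00·15.0 + 0.49·12.0) / (0.28 + 0.00 + 0.49)
  = 14.0000 / 0.7700 = 18.18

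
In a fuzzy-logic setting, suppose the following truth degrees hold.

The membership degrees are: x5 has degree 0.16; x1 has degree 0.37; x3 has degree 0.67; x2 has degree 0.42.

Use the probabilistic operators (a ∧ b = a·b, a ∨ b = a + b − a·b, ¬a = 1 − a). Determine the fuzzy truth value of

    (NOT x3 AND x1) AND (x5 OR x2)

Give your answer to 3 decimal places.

0.063

NOT x3 = 1 − 0.6700 = 0.3300
NOT x3 AND x1 = a·b on (0.3300, 0.3700) = 0.1221
x5 OR x2 = a + b − a·b on (0.1600, 0.4200) = 0.5128
(NOT x3 AND x1) AND (x5 OR x2) = a·b on (0.1221, 0.5128) = 0.0626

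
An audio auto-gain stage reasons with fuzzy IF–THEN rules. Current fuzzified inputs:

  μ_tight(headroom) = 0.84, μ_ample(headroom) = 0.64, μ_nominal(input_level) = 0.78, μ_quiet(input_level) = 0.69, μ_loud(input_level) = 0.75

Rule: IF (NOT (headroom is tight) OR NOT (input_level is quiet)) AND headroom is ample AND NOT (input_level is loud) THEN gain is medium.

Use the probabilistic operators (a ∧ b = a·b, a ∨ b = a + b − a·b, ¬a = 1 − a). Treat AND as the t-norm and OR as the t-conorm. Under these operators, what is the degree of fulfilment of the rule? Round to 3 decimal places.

firing strength: (¬tight=1−0.84=0.16 OR ¬quiet=1−0.69=0.31) = 0.4204; AND[a·b] with ample=0.64, ¬loud=1−0.75=0.25 → w = 0.0673

0.067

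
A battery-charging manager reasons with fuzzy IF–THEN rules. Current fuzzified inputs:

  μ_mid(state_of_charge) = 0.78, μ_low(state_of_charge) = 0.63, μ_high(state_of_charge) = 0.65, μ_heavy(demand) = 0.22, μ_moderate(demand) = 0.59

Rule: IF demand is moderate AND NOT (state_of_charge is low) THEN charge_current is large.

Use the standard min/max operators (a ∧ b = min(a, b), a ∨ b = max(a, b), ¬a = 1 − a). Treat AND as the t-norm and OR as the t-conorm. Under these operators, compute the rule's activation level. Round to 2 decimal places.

0.37

firing strength: moderate=0.59, ¬low=1−0.63=0.37; AND[min(a, b)] → w = 0.37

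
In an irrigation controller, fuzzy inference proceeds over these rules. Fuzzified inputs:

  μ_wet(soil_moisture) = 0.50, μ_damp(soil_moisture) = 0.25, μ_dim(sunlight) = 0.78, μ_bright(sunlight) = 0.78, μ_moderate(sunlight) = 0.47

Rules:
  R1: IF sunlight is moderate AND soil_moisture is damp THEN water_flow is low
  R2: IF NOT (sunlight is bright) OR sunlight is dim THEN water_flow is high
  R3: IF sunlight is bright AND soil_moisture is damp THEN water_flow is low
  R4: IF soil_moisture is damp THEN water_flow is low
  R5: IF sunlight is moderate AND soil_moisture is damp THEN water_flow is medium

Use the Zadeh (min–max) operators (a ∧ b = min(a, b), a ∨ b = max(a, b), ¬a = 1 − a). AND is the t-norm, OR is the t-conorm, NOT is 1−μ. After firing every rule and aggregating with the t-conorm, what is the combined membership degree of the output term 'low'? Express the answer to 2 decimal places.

0.25

R1: moderate=0.47, damp=0.25; AND[min(a, b)] → w = 0.25
R2: ¬bright=1−0.78=0.22, dim=0.78; OR[max(a, b)] → w = 0.78
R3: bright=0.78, damp=0.25; AND[min(a, b)] → w = 0.25
R4: damp=0.25 → w = 0.25
R5: moderate=0.47, damp=0.25; AND[min(a, b)] → w = 0.25
Rules with consequent 'low': {R1, R3, R4} → strengths 0.25, 0.25, 0.25
Aggregate via t-conorm [max(a, b)]: 0.25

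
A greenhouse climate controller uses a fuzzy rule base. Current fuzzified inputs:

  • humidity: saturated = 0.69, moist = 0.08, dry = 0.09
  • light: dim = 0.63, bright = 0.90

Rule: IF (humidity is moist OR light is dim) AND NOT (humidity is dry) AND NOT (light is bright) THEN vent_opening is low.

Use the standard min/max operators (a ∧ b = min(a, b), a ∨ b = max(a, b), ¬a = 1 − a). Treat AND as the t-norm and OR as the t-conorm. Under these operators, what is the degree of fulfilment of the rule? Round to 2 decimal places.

0.10

firing strength: (moist=0.08 OR dim=0.63) = 0.63; AND[min(a, b)] with ¬dry=1−0.09=0.91, ¬bright=1−0.90=0.10 → w = 0.10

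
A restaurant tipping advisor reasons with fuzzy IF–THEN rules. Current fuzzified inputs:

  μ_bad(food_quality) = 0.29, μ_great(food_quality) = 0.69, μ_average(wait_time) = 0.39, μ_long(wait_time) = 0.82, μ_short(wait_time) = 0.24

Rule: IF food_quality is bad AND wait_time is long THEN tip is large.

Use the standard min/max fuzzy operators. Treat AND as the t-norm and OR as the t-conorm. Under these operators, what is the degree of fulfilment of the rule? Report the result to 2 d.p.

firing strength: bad=0.29, long=0.82; AND[min(a, b)] → w = 0.29

0.29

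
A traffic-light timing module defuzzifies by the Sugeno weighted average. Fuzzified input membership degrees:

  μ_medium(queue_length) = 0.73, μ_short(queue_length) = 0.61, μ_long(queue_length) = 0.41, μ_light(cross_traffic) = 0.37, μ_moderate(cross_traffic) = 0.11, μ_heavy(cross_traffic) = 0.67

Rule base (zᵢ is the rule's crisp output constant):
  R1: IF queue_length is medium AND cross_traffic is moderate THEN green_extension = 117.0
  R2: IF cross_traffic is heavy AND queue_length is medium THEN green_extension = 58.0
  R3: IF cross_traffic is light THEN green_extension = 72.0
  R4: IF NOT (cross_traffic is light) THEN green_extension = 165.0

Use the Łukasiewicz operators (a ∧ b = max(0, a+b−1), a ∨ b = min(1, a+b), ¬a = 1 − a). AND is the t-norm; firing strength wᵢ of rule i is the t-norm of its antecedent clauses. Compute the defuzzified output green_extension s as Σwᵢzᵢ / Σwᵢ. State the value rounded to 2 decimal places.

109.85

R1 (z=117.0): medium=0.73, moderate=0.11; AND[max(0, a+b−1)] → w = 0.00
R2 (z=58.0): heavy=0.67, medium=0.73; AND[max(0, a+b−1)] → w = 0.40
R3 (z=72.0): light=0.37 → w = 0.37
R4 (z=165.0): ¬light=1−0.37=0.63 → w = 0.63
Weighted average = (0.00·117.0 + 0.40·58.0 + 0.37·72.0 + 0.63·165.0) / (0.00 + 0.40 + 0.37 + 0.63)
  = 153.7900 / 1.4000 = 109.85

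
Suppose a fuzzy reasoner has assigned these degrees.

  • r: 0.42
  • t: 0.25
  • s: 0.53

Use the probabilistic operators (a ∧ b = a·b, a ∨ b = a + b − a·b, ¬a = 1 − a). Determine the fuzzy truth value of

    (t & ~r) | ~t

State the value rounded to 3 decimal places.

0.786

~r = 1 − 0.4200 = 0.5800
t & ~r = a·b on (0.2500, 0.5800) = 0.1450
~t = 1 − 0.2500 = 0.7500
(t & ~r) | ~t = a + b − a·b on (0.1450, 0.7500) = 0.7863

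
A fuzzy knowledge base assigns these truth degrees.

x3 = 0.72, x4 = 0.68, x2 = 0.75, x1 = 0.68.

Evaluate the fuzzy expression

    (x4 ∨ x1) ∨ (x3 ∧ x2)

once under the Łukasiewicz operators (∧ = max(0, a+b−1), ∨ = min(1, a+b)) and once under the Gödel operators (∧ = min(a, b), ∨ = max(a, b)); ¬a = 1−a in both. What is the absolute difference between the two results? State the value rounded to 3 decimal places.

Under Łukasiewicz:
  x4 ∨ x1 = min(1, a+b) on (0.68, 0.68) = 1.00
  x3 ∧ x2 = max(0, a+b−1) on (0.72, 0.75) = 0.47
  (x4 ∨ x1) ∨ (x3 ∧ x2) = min(1, a+b) on (1.00, 0.47) = 1.00
  → value = 1.0000
Under Gödel:
  x4 ∨ x1 = max(a, b) on (0.68, 0.68) = 0.68
  x3 ∧ x2 = min(a, b) on (0.72, 0.75) = 0.72
  (x4 ∨ x1) ∨ (x3 ∧ x2) = max(a, b) on (0.68, 0.72) = 0.72
  → value = 0.7200
|1.0000 − 0.7200| = 0.280

0.280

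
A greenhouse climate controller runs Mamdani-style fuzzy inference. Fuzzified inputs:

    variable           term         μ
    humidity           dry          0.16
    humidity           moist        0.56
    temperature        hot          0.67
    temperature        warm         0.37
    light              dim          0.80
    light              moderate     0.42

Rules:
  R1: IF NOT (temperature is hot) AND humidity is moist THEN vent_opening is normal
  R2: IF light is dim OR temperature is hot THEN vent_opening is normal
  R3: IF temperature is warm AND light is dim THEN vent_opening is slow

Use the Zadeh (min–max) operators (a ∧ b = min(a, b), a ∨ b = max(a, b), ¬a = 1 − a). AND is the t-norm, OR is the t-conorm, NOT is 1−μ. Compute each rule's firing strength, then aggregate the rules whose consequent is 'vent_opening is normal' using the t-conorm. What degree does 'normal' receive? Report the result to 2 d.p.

R1: ¬hot=1−0.67=0.33, moist=0.56; AND[min(a, b)] → w = 0.33
R2: dim=0.80, hot=0.67; OR[max(a, b)] → w = 0.80
R3: warm=0.37, dim=0.80; AND[min(a, b)] → w = 0.37
Rules with consequent 'normal': {R1, R2} → strengths 0.33, 0.80
Aggregate via t-conorm [max(a, b)]: 0.80

0.80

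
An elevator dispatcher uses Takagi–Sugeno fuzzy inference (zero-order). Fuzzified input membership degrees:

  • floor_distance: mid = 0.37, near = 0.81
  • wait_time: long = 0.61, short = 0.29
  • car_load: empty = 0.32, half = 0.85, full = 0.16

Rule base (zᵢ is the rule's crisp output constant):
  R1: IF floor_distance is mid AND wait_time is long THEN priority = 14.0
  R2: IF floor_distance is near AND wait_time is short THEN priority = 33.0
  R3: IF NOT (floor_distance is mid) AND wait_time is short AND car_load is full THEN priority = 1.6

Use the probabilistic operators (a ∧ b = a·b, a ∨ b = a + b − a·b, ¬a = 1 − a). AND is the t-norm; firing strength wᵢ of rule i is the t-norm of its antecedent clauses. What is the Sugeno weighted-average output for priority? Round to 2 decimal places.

R1 (z=14.0): mid=0.37, long=0.61; AND[a·b] → w = 0.2257
R2 (z=33.0): near=0.81, short=0.29; AND[a·b] → w = 0.2349
R3 (z=1.6): ¬mid=1−0.37=0.63, short=0.29, full=0.16; AND[a·b] → w = 0.0292
Weighted average = (0.2257·14.0 + 0.2349·33.0 + 0.0292·1.6) / (0.2257 + 0.2349 + 0.0292)
  = 10.9583 / 0.4898 = 22.37

22.37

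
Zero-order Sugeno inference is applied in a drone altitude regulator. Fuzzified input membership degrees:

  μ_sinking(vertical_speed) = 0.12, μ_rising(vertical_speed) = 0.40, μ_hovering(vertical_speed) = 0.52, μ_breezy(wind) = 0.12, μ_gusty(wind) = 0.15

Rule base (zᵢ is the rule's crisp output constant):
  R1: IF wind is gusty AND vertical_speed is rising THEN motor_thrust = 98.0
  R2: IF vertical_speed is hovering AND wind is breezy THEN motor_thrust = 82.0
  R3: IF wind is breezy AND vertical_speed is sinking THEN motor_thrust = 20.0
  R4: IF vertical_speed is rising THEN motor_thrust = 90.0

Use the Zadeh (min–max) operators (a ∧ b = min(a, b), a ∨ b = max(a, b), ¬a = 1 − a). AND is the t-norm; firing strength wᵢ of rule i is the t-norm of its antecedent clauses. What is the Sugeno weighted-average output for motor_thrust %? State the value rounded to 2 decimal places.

R1 (z=98.0): gusty=0.15, rising=0.40; AND[min(a, b)] → w = 0.15
R2 (z=82.0): hovering=0.52, breezy=0.12; AND[min(a, b)] → w = 0.12
R3 (z=20.0): breezy=0.12, sinking=0.12; AND[min(a, b)] → w = 0.12
R4 (z=90.0): rising=0.40 → w = 0.40
Weighted average = (0.15·98.0 + 0.12·82.0 + 0.12·20.0 + 0.40·90.0) / (0.15 + 0.12 + 0.12 + 0.40)
  = 62.9400 / 0.7900 = 79.67

79.67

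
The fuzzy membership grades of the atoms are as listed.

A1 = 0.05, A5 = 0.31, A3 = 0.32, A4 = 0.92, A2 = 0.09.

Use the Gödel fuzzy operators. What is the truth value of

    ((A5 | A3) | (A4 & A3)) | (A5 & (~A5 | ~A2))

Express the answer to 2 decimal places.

A5 | A3 = max(a, b) on (0.31, 0.32) = 0.32
A4 & A3 = min(a, b) on (0.92, 0.32) = 0.32
(A5 | A3) | (A4 & A3) = max(a, b) on (0.32, 0.32) = 0.32
~A5 = 1 − 0.31 = 0.69
~A2 = 1 − 0.09 = 0.91
~A5 | ~A2 = max(a, b) on (0.69, 0.91) = 0.91
A5 & (~A5 | ~A2) = min(a, b) on (0.31, 0.91) = 0.31
((A5 | A3) | (A4 & A3)) | (A5 & (~A5 | ~A2)) = max(a, b) on (0.32, 0.31) = 0.32

0.32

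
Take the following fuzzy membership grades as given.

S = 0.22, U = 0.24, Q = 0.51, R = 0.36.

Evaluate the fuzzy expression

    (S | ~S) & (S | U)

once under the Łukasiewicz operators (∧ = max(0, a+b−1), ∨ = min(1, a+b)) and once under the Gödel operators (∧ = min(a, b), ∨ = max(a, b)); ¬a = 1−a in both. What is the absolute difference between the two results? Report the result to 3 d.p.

0.220

Under Łukasiewicz:
  ~S = 1 − 0.22 = 0.78
  S | ~S = min(1, a+b) on (0.22, 0.78) = 1.00
  S | U = min(1, a+b) on (0.22, 0.24) = 0.46
  (S | ~S) & (S | U) = max(0, a+b−1) on (1.00, 0.46) = 0.46
  → value = 0.4600
Under Gödel:
  ~S = 1 − 0.22 = 0.78
  S | ~S = max(a, b) on (0.22, 0.78) = 0.78
  S | U = max(a, b) on (0.22, 0.24) = 0.24
  (S | ~S) & (S | U) = min(a, b) on (0.78, 0.24) = 0.24
  → value = 0.2400
|0.4600 − 0.2400| = 0.220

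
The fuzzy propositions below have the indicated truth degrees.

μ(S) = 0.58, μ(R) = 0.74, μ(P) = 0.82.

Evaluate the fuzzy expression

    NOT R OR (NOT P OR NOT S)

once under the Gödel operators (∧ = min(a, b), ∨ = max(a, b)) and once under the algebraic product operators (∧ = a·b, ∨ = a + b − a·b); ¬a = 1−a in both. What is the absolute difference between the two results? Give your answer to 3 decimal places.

0.228

Under Gödel:
  NOT R = 1 − 0.74 = 0.26
  NOT P = 1 − 0.82 = 0.18
  NOT S = 1 − 0.58 = 0.42
  NOT P OR NOT S = max(a, b) on (0.18, 0.42) = 0.42
  NOT R OR (NOT P OR NOT S) = max(a, b) on (0.26, 0.42) = 0.42
  → value = 0.4200
Under algebraic product:
  NOT R = 1 − 0.7400 = 0.2600
  NOT P = 1 − 0.8200 = 0.1800
  NOT S = 1 − 0.5800 = 0.4200
  NOT P OR NOT S = a + b − a·b on (0.1800, 0.4200) = 0.5244
  NOT R OR (NOT P OR NOT S) = a + b − a·b on (0.2600, 0.5244) = 0.6481
  → value = 0.6481
|0.4200 − 0.6481| = 0.228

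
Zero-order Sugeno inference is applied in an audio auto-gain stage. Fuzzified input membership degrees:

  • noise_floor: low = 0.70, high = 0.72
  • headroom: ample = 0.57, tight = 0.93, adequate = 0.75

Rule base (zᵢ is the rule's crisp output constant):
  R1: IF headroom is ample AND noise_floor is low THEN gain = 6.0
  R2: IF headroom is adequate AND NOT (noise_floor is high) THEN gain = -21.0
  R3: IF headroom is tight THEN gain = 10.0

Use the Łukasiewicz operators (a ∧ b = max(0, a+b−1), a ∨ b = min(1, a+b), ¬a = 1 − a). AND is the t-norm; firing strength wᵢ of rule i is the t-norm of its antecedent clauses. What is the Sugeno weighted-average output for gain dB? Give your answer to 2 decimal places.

8.37

R1 (z=6.0): ample=0.57, low=0.70; AND[max(0, a+b−1)] → w = 0.27
R2 (z=-21.0): adequate=0.75, ¬high=1−0.72=0.28; AND[max(0, a+b−1)] → w = 0.03
R3 (z=10.0): tight=0.93 → w = 0.93
Weighted average = (0.27·6.0 + 0.03·-21.0 + 0.93·10.0) / (0.27 + 0.03 + 0.93)
  = 10.2900 / 1.2300 = 8.37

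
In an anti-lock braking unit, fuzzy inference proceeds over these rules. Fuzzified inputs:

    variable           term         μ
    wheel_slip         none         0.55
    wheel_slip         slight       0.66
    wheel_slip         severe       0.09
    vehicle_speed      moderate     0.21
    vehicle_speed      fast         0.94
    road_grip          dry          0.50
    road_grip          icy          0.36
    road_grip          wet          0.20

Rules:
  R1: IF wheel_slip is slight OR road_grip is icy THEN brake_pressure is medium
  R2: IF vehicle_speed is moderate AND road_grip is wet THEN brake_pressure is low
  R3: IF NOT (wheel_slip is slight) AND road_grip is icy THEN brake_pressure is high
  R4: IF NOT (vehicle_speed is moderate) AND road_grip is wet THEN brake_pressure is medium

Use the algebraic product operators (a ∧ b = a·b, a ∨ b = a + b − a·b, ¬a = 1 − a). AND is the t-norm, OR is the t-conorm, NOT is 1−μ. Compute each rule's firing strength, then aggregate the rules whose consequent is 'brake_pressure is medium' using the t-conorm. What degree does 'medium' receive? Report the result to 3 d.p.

0.817

R1: slight=0.66, icy=0.36; OR[a + b − a·b] → w = 0.7824
R2: moderate=0.21, wet=0.20; AND[a·b] → w = 0.0420
R3: ¬slight=1−0.66=0.34, icy=0.36; AND[a·b] → w = 0.1224
R4: ¬moderate=1−0.21=0.79, wet=0.20; AND[a·b] → w = 0.1580
Rules with consequent 'medium': {R1, R4} → strengths 0.7824, 0.1580
Aggregate via t-conorm [a + b − a·b]: 0.8168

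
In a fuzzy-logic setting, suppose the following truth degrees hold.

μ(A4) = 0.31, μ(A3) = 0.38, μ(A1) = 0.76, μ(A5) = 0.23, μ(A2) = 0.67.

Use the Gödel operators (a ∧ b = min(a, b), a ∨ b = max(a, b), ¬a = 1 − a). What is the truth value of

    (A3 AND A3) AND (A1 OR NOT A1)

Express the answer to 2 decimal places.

A3 AND A3 = min(a, b) on (0.38, 0.38) = 0.38
NOT A1 = 1 − 0.76 = 0.24
A1 OR NOT A1 = max(a, b) on (0.76, 0.24) = 0.76
(A3 AND A3) AND (A1 OR NOT A1) = min(a, b) on (0.38, 0.76) = 0.38

0.38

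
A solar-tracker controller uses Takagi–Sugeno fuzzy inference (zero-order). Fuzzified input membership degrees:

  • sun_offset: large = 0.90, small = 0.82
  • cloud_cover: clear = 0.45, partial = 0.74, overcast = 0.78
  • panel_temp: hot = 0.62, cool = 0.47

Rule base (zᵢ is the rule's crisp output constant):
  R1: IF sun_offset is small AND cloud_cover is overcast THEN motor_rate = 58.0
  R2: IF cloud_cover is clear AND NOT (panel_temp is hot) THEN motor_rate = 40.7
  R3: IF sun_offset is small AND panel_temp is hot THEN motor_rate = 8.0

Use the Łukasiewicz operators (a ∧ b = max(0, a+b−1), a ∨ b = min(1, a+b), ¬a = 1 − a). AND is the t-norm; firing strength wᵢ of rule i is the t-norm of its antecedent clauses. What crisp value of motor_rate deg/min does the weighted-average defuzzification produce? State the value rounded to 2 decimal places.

36.85

R1 (z=58.0): small=0.82, overcast=0.78; AND[max(0, a+b−1)] → w = 0.60
R2 (z=40.7): clear=0.45, ¬hot=1−0.62=0.38; AND[max(0, a+b−1)] → w = 0.00
R3 (z=8.0): small=0.82, hot=0.62; AND[max(0, a+b−1)] → w = 0.44
Weighted average = (0.60·58.0 + 0.00·40.7 + 0.44·8.0) / (0.60 + 0.00 + 0.44)
  = 38.3200 / 1.0400 = 36.85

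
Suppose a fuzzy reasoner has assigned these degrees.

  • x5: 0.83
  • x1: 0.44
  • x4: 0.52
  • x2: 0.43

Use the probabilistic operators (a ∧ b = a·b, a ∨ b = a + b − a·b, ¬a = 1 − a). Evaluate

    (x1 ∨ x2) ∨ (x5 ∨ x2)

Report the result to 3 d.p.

x1 ∨ x2 = a + b − a·b on (0.4400, 0.4300) = 0.6808
x5 ∨ x2 = a + b − a·b on (0.8300, 0.4300) = 0.9031
(x1 ∨ x2) ∨ (x5 ∨ x2) = a + b − a·b on (0.6808, 0.9031) = 0.9691

0.969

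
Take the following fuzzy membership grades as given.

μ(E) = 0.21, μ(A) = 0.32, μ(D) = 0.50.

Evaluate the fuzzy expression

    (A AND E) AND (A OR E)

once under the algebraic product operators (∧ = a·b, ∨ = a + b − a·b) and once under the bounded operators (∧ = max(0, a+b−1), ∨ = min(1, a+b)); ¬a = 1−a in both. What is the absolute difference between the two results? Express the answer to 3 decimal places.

Under algebraic product:
  A AND E = a·b on (0.3200, 0.2100) = 0.0672
  A OR E = a + b − a·b on (0.3200, 0.2100) = 0.4628
  (A AND E) AND (A OR E) = a·b on (0.0672, 0.4628) = 0.0311
  → value = 0.0311
Under bounded:
  A AND E = max(0, a+b−1) on (0.32, 0.21) = 0.00
  A OR E = min(1, a+b) on (0.32, 0.21) = 0.53
  (A AND E) AND (A OR E) = max(0, a+b−1) on (0.00, 0.53) = 0.00
  → value = 0.0000
|0.0311 − 0.0000| = 0.031

0.031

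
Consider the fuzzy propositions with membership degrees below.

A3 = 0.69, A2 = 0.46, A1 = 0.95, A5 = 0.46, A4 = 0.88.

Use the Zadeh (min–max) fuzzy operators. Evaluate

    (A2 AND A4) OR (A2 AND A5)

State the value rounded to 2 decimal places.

A2 AND A4 = min(a, b) on (0.46, 0.88) = 0.46
A2 AND A5 = min(a, b) on (0.46, 0.46) = 0.46
(A2 AND A4) OR (A2 AND A5) = max(a, b) on (0.46, 0.46) = 0.46

0.46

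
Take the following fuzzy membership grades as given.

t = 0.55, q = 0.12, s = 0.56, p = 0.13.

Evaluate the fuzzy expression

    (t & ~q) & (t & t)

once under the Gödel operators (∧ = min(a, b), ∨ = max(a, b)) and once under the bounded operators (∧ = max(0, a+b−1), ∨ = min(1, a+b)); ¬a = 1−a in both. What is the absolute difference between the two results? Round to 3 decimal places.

0.550

Under Gödel:
  ~q = 1 − 0.12 = 0.88
  t & ~q = min(a, b) on (0.55, 0.88) = 0.55
  t & t = min(a, b) on (0.55, 0.55) = 0.55
  (t & ~q) & (t & t) = min(a, b) on (0.55, 0.55) = 0.55
  → value = 0.5500
Under bounded:
  ~q = 1 − 0.12 = 0.88
  t & ~q = max(0, a+b−1) on (0.55, 0.88) = 0.43
  t & t = max(0, a+b−1) on (0.55, 0.55) = 0.10
  (t & ~q) & (t & t) = max(0, a+b−1) on (0.43, 0.10) = 0.00
  → value = 0.0000
|0.5500 − 0.0000| = 0.550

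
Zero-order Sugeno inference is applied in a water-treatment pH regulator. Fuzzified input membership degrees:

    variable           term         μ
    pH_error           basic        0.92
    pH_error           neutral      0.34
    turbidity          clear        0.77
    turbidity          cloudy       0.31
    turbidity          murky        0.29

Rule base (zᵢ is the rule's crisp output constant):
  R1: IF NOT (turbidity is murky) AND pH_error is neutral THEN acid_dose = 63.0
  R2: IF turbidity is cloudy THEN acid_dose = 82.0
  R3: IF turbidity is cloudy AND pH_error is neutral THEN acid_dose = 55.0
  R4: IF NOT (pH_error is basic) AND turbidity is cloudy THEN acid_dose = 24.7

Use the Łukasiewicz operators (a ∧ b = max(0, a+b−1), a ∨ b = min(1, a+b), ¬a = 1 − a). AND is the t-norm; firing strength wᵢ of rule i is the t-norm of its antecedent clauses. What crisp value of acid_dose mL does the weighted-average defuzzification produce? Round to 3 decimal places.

79.361

R1 (z=63.0): ¬murky=1−0.29=0.71, neutral=0.34; AND[max(0, a+b−1)] → w = 0.05
R2 (z=82.0): cloudy=0.31 → w = 0.31
R3 (z=55.0): cloudy=0.31, neutral=0.34; AND[max(0, a+b−1)] → w = 0.00
R4 (z=24.7): ¬basic=1−0.92=0.08, cloudy=0.31; AND[max(0, a+b−1)] → w = 0.00
Weighted average = (0.05·63.0 + 0.31·82.0 + 0.00·55.0 + 0.00·24.7) / (0.05 + 0.31 + 0.00 + 0.00)
  = 28.5700 / 0.3600 = 79.361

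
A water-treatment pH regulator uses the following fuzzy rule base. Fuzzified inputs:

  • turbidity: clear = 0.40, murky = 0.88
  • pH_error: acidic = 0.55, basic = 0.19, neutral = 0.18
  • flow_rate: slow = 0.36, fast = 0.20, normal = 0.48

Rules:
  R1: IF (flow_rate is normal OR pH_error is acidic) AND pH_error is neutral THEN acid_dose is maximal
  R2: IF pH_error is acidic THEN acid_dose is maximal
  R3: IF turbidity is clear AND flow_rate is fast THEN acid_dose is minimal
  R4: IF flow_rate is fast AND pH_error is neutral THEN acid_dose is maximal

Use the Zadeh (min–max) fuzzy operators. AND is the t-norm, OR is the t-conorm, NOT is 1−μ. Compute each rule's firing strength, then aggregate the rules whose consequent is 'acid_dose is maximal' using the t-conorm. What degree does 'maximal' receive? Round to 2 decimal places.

0.55

R1: (normal=0.48 OR acidic=0.55) = 0.55; AND[min(a, b)] with neutral=0.18 → w = 0.18
R2: acidic=0.55 → w = 0.55
R3: clear=0.40, fast=0.20; AND[min(a, b)] → w = 0.20
R4: fast=0.20, neutral=0.18; AND[min(a, b)] → w = 0.18
Rules with consequent 'maximal': {R1, R2, R4} → strengths 0.18, 0.55, 0.18
Aggregate via t-conorm [max(a, b)]: 0.55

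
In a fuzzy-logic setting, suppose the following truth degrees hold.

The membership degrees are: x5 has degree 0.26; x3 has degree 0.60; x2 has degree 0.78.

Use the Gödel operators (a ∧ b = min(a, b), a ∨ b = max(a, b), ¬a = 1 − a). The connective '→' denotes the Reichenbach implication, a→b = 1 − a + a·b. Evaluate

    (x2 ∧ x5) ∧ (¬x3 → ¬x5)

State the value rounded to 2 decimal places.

x2 ∧ x5 = min(a, b) on (0.78, 0.26) = 0.26
¬x3 = 1 − 0.60 = 0.40
¬x5 = 1 − 0.26 = 0.74
¬x3 → ¬x5  [Reichenbach: 1 − a + a·b] with a=0.40, b=0.74 → 0.90
(x2 ∧ x5) ∧ (¬x3 → ¬x5) = min(a, b) on (0.26, 0.90) = 0.26

0.26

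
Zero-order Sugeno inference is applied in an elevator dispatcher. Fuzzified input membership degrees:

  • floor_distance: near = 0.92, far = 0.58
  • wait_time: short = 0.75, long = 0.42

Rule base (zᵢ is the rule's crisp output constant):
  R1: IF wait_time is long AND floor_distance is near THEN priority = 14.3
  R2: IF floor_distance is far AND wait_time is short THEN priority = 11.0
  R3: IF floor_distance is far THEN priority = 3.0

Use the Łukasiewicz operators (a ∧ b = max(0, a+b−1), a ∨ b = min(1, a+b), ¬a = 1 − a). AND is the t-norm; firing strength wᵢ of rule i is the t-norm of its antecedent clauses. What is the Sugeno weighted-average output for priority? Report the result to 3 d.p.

R1 (z=14.3): long=0.42, near=0.92; AND[max(0, a+b−1)] → w = 0.34
R2 (z=11.0): far=0.58, short=0.75; AND[max(0, a+b−1)] → w = 0.33
R3 (z=3.0): far=0.58 → w = 0.58
Weighted average = (0.34·14.3 + 0.33·11.0 + 0.58·3.0) / (0.34 + 0.33 + 0.58)
  = 10.2320 / 1.2500 = 8.186

8.186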